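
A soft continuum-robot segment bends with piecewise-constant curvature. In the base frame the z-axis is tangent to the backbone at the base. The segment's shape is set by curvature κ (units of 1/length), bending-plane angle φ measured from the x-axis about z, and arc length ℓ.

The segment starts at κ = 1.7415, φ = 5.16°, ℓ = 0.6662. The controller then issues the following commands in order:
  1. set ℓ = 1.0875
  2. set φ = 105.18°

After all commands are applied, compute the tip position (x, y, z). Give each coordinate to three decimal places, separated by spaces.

initial: κ=1.7415, φ=5.16°, ℓ=0.6662
cmd 1: set ℓ=1.0875 → (κ,φ,ℓ)=(1.7415,5.16°,1.0875) → tip=(0.7535,0.0680,0.5445)
cmd 2: set φ=105.18° → (κ,φ,ℓ)=(1.7415,105.18°,1.0875) → tip=(-0.1981,0.7301,0.5445)

-0.198 0.730 0.545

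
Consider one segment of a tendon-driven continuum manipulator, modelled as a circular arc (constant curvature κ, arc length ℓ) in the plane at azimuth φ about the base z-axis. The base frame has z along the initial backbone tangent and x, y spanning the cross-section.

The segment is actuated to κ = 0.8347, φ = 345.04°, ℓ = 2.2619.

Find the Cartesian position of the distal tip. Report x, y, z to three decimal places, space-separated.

θ = κ·ℓ = 0.8347 × 2.2619 = 1.88801 rad
ρ = (1 − cos θ)/κ = (1 − -0.31192)/0.8347 = 1.57172
z = sin θ / κ = 0.95011/0.8347 = 1.13826
x = ρ cos φ = 1.57172 × cos(345.04°) = 1.51845
y = ρ sin φ = 1.57172 × sin(345.04°) = -0.40573

1.518 -0.406 1.138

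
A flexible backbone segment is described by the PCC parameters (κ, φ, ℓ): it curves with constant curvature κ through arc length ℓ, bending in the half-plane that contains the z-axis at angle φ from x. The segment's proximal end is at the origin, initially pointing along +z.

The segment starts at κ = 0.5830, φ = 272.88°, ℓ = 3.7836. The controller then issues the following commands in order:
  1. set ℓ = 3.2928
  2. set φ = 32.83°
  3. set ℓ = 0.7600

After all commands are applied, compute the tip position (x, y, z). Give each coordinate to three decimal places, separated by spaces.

0.139 0.090 0.735

initial: κ=0.5830, φ=272.88°, ℓ=3.7836
cmd 1: set ℓ=3.2928 → (κ,φ,ℓ)=(0.5830,272.88°,3.2928) → tip=(0.1156,-2.2988,1.6119)
cmd 2: set φ=32.83° → (κ,φ,ℓ)=(0.5830,32.83°,3.2928) → tip=(1.9340,1.2478,1.6119)
cmd 3: set ℓ=0.7600 → (κ,φ,ℓ)=(0.5830,32.83°,0.7600) → tip=(0.1392,0.0898,0.7354)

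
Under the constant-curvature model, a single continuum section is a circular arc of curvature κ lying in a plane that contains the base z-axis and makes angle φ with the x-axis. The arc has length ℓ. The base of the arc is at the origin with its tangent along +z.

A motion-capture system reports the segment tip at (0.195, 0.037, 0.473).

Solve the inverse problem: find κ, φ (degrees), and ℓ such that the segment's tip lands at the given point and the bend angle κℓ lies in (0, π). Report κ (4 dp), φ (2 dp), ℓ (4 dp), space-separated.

1.5086 10.74 0.5267

ρ = √(x²+y²) = √(0.195² + 0.037²) = 0.19848
φ = atan2(y, x) mod 360° = atan2(0.037, 0.195) = 10.7438°
|p|² = ρ² + z² = 0.19848² + 0.473² = 0.26312
κ = 2ρ / |p|² = 2×0.19848 / 0.26312 = 1.50864
θ = 2·atan2(ρ, z) = 2·atan2(0.19848, 0.473) = 0.79461 rad
ℓ = θ/κ = 0.79461/1.50864 = 0.52670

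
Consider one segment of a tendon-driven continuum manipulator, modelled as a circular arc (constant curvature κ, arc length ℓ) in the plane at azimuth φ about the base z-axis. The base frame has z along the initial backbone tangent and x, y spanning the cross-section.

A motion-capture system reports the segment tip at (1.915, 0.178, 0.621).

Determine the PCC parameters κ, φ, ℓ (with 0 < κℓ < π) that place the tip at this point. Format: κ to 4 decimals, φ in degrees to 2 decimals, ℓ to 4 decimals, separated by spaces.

0.9417 5.31 2.6727

ρ = √(x²+y²) = √(1.915² + 0.178²) = 1.92325
φ = atan2(y, x) mod 360° = atan2(0.178, 1.915) = 5.3104°
|p|² = ρ² + z² = 1.92325² + 0.621² = 4.08455
κ = 2ρ / |p|² = 2×1.92325 / 4.08455 = 0.94172
θ = 2·atan2(ρ, z) = 2·atan2(1.92325, 0.621) = 2.51695 rad
ℓ = θ/κ = 2.51695/0.94172 = 2.67271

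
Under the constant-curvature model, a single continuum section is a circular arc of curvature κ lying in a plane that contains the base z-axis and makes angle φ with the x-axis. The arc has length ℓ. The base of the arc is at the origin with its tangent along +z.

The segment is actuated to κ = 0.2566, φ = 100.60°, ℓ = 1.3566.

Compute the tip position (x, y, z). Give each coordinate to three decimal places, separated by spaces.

θ = κ·ℓ = 0.2566 × 1.3566 = 0.34810 rad
ρ = (1 − cos θ)/κ = (1 − 0.94002)/0.2566 = 0.23374
z = sin θ / κ = 0.34112/0.2566 = 1.32937
x = ρ cos φ = 0.23374 × cos(100.60°) = -0.04300
y = ρ sin φ = 0.23374 × sin(100.60°) = 0.22976

-0.043 0.230 1.329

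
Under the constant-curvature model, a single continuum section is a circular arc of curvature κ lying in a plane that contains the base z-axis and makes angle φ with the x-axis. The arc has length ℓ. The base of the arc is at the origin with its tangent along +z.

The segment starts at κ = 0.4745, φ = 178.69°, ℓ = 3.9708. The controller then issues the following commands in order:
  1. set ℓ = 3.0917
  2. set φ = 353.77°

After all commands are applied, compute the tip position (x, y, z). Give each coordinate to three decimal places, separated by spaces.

1.878 -0.205 2.096

initial: κ=0.4745, φ=178.69°, ℓ=3.9708
cmd 1: set ℓ=3.0917 → (κ,φ,ℓ)=(0.4745,178.69°,3.0917) → tip=(-1.8887,0.0432,2.0961)
cmd 2: set φ=353.77° → (κ,φ,ℓ)=(0.4745,353.77°,3.0917) → tip=(1.8780,-0.2050,2.0961)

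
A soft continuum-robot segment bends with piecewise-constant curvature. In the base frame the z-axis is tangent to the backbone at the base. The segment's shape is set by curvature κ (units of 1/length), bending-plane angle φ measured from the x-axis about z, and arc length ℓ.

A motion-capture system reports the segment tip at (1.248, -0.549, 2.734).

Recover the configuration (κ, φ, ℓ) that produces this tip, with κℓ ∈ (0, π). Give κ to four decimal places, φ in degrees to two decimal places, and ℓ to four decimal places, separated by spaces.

0.2922 336.26 3.1669

ρ = √(x²+y²) = √(1.248² + -0.549²) = 1.36342
φ = atan2(y, x) mod 360° = atan2(-0.549, 1.248) = 336.2551°
|p|² = ρ² + z² = 1.36342² + 2.734² = 9.33366
κ = 2ρ / |p|² = 2×1.36342 / 9.33366 = 0.29215
θ = 2·atan2(ρ, z) = 2·atan2(1.36342, 2.734) = 0.92520 rad
ℓ = θ/κ = 0.92520/0.29215 = 3.16685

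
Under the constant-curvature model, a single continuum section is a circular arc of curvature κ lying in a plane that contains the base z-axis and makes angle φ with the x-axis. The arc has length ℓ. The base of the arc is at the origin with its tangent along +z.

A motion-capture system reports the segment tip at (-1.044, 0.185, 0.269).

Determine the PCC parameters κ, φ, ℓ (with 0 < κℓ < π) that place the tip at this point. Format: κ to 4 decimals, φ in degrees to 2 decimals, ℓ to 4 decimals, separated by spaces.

1.7722 169.95 1.4923

ρ = √(x²+y²) = √(-1.044² + 0.185²) = 1.06026
φ = atan2(y, x) mod 360° = atan2(0.185, -1.044) = 169.9513°
|p|² = ρ² + z² = 1.06026² + 0.269² = 1.19652
κ = 2ρ / |p|² = 2×1.06026 / 1.19652 = 1.77224
θ = 2·atan2(ρ, z) = 2·atan2(1.06026, 0.269) = 2.64466 rad
ℓ = θ/κ = 2.64466/1.77224 = 1.49226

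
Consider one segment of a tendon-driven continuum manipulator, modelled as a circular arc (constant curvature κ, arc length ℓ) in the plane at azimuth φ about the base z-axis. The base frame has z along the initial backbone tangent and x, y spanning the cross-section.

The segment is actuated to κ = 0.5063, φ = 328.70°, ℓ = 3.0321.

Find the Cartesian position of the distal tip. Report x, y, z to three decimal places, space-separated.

1.628 -0.990 1.974

θ = κ·ℓ = 0.5063 × 3.0321 = 1.53515 rad
ρ = (1 − cos θ)/κ = (1 − 0.03564)/0.5063 = 1.90473
z = sin θ / κ = 0.99936/0.5063 = 1.97386
x = ρ cos φ = 1.90473 × cos(328.70°) = 1.62751
y = ρ sin φ = 1.90473 × sin(328.70°) = -0.98954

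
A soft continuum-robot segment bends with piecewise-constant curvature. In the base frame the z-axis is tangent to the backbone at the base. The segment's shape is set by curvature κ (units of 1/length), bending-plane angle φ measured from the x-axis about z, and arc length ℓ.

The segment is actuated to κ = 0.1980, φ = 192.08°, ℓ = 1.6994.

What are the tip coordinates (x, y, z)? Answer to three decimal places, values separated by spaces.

θ = κ·ℓ = 0.1980 × 1.6994 = 0.33648 rad
ρ = (1 − cos θ)/κ = (1 − 0.94392)/0.1980 = 0.28322
z = sin θ / κ = 0.33017/0.1980 = 1.66751
x = ρ cos φ = 0.28322 × cos(192.08°) = -0.27695
y = ρ sin φ = 0.28322 × sin(192.08°) = -0.05927

-0.277 -0.059 1.668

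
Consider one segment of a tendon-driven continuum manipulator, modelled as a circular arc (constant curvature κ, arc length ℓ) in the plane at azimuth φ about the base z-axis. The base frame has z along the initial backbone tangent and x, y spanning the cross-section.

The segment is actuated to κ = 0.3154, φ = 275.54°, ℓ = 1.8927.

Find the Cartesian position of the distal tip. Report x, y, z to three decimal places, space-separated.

0.053 -0.546 1.782

θ = κ·ℓ = 0.3154 × 1.8927 = 0.59696 rad
ρ = (1 − cos θ)/κ = (1 − 0.82705)/0.3154 = 0.54835
z = sin θ / κ = 0.56213/0.3154 = 1.78227
x = ρ cos φ = 0.54835 × cos(275.54°) = 0.05294
y = ρ sin φ = 0.54835 × sin(275.54°) = -0.54579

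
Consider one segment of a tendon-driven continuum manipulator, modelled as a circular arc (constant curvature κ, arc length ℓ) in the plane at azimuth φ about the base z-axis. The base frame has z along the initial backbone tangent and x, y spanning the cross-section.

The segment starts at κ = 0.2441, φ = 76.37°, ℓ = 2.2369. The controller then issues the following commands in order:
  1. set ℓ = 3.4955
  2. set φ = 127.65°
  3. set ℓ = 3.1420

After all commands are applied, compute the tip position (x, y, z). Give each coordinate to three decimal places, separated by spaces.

initial: κ=0.2441, φ=76.37°, ℓ=2.2369
cmd 1: set ℓ=3.4955 → (κ,φ,ℓ)=(0.2441,76.37°,3.4955) → tip=(0.3306,1.3635,3.0865)
cmd 2: set φ=127.65° → (κ,φ,ℓ)=(0.2441,127.65°,3.4955) → tip=(-0.8570,1.1108,3.0865)
cmd 3: set ℓ=3.1420 → (κ,φ,ℓ)=(0.2441,127.65°,3.1420) → tip=(-0.7006,0.9081,2.8429)

-0.701 0.908 2.843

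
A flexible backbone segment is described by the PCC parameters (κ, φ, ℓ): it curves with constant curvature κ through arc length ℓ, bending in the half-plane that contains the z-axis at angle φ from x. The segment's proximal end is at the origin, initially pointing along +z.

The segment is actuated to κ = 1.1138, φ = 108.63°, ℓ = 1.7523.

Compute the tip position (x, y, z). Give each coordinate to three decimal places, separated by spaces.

-0.393 1.167 0.833

θ = κ·ℓ = 1.1138 × 1.7523 = 1.95171 rad
ρ = (1 − cos θ)/κ = (1 − -0.37177)/1.1138 = 1.23161
z = sin θ / κ = 0.92832/1.1138 = 0.83348
x = ρ cos φ = 1.23161 × cos(108.63°) = -0.39345
y = ρ sin φ = 1.23161 × sin(108.63°) = 1.16708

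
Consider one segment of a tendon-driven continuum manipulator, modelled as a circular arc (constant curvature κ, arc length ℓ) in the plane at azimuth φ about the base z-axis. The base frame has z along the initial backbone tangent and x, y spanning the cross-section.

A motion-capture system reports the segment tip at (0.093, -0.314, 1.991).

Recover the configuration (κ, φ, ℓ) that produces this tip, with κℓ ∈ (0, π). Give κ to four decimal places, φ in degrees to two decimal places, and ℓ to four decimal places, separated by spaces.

ρ = √(x²+y²) = √(0.093² + -0.314²) = 0.32748
φ = atan2(y, x) mod 360° = atan2(-0.314, 0.093) = 286.4981°
|p|² = ρ² + z² = 0.32748² + 1.991² = 4.07133
κ = 2ρ / |p|² = 2×0.32748 / 4.07133 = 0.16087
θ = 2·atan2(ρ, z) = 2·atan2(0.32748, 1.991) = 0.32604 rad
ℓ = θ/κ = 0.32604/0.16087 = 2.02672

0.1609 286.50 2.0267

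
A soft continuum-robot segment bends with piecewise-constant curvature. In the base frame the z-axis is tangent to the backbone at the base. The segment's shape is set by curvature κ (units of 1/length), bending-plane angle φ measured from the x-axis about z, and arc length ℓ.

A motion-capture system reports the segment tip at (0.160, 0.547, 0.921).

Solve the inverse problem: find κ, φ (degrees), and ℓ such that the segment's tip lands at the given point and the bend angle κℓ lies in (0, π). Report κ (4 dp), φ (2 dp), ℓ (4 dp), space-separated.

ρ = √(x²+y²) = √(0.160² + 0.547²) = 0.56992
φ = atan2(y, x) mod 360° = atan2(0.547, 0.160) = 73.6956°
|p|² = ρ² + z² = 0.56992² + 0.921² = 1.17305
κ = 2ρ / |p|² = 2×0.56992 / 1.17305 = 0.97169
θ = 2·atan2(ρ, z) = 2·atan2(0.56992, 0.921) = 1.10827 rad
ℓ = θ/κ = 1.10827/0.97169 = 1.14056

0.9717 73.70 1.1406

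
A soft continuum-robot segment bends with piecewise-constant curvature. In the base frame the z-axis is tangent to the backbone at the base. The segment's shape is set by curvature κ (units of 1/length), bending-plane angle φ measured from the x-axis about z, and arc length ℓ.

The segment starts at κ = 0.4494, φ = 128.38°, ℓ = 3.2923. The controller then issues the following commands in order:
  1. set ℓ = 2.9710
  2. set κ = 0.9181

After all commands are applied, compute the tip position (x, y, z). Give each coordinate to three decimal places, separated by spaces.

-1.295 1.636 0.438

initial: κ=0.4494, φ=128.38°, ℓ=3.2923
cmd 1: set ℓ=2.9710 → (κ,φ,ℓ)=(0.4494,128.38°,2.9710) → tip=(-1.0590,1.3371,2.1637)
cmd 2: set κ=0.9181 → (κ,φ,ℓ)=(0.9181,128.38°,2.9710) → tip=(-1.2954,1.6356,0.4381)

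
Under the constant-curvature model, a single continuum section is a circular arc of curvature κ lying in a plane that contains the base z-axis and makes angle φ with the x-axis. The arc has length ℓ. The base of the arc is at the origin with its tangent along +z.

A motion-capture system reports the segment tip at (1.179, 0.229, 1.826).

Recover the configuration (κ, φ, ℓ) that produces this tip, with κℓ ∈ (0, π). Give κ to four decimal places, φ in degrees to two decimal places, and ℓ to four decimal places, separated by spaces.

0.5029 10.99 2.3139

ρ = √(x²+y²) = √(1.179² + 0.229²) = 1.20103
φ = atan2(y, x) mod 360° = atan2(0.229, 1.179) = 10.9918°
|p|² = ρ² + z² = 1.20103² + 1.826² = 4.77676
κ = 2ρ / |p|² = 2×1.20103 / 4.77676 = 0.50287
θ = 2·atan2(ρ, z) = 2·atan2(1.20103, 1.826) = 1.16359 rad
ℓ = θ/κ = 1.16359/0.50287 = 2.31393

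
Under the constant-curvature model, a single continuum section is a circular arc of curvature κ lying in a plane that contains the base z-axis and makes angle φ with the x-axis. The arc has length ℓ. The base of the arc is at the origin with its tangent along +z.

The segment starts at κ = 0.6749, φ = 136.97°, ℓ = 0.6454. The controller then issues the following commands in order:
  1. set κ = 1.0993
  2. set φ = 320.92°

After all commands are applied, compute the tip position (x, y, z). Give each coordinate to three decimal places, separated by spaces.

0.170 -0.138 0.593

initial: κ=0.6749, φ=136.97°, ℓ=0.6454
cmd 1: set κ=1.0993 → (κ,φ,ℓ)=(1.0993,136.97°,0.6454) → tip=(-0.1605,0.1498,0.5926)
cmd 2: set φ=320.92° → (κ,φ,ℓ)=(1.0993,320.92°,0.6454) → tip=(0.1704,-0.1384,0.5926)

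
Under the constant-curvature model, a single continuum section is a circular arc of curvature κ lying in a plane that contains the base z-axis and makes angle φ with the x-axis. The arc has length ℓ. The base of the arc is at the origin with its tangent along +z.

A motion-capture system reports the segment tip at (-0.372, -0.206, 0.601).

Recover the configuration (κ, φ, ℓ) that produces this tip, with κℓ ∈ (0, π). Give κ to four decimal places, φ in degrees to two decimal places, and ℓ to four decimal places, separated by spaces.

1.5691 208.98 0.7849

ρ = √(x²+y²) = √(-0.372² + -0.206²) = 0.42523
φ = atan2(y, x) mod 360° = atan2(-0.206, -0.372) = 208.9761°
|p|² = ρ² + z² = 0.42523² + 0.601² = 0.54202
κ = 2ρ / |p|² = 2×0.42523 / 0.54202 = 1.56905
θ = 2·atan2(ρ, z) = 2·atan2(0.42523, 0.601) = 1.23153 rad
ℓ = θ/κ = 1.23153/1.56905 = 0.78489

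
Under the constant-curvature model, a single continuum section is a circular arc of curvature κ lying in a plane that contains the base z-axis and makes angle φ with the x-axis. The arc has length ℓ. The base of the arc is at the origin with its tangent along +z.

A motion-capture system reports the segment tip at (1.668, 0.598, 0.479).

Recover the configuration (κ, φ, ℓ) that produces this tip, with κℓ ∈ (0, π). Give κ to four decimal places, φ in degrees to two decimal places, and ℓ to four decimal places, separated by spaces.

1.0518 19.72 2.4848

ρ = √(x²+y²) = √(1.668² + 0.598²) = 1.77196
φ = atan2(y, x) mod 360° = atan2(0.598, 1.668) = 19.7234°
|p|² = ρ² + z² = 1.77196² + 0.479² = 3.36927
κ = 2ρ / |p|² = 2×1.77196 / 3.36927 = 1.05183
θ = 2·atan2(ρ, z) = 2·atan2(1.77196, 0.479) = 2.61357 rad
ℓ = θ/κ = 2.61357/1.05183 = 2.48477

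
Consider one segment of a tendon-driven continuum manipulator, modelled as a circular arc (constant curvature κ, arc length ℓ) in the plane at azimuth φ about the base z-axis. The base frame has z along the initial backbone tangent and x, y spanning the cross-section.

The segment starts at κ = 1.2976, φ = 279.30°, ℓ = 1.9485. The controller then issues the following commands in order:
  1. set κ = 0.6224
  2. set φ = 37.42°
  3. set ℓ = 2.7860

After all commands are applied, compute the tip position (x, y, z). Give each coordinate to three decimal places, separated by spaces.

initial: κ=1.2976, φ=279.30°, ℓ=1.9485
cmd 1: set κ=0.6224 → (κ,φ,ℓ)=(0.6224,279.30°,1.9485) → tip=(0.1687,-1.0299,1.5048)
cmd 2: set φ=37.42° → (κ,φ,ℓ)=(0.6224,37.42°,1.9485) → tip=(0.8288,0.6342,1.5048)
cmd 3: set ℓ=2.7860 → (κ,φ,ℓ)=(0.6224,37.42°,2.7860) → tip=(1.4834,1.1349,1.5853)

1.483 1.135 1.585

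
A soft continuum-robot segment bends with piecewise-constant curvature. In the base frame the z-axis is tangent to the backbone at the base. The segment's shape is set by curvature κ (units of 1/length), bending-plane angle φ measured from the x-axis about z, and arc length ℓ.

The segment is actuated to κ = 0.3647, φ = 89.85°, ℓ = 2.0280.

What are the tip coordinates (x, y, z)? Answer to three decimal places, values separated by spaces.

0.002 0.716 1.848

θ = κ·ℓ = 0.3647 × 2.0280 = 0.73961 rad
ρ = (1 − cos θ)/κ = (1 − 0.73873)/0.3647 = 0.71640
z = sin θ / κ = 0.67400/0.3647 = 1.84810
x = ρ cos φ = 0.71640 × cos(89.85°) = 0.00188
y = ρ sin φ = 0.71640 × sin(89.85°) = 0.71639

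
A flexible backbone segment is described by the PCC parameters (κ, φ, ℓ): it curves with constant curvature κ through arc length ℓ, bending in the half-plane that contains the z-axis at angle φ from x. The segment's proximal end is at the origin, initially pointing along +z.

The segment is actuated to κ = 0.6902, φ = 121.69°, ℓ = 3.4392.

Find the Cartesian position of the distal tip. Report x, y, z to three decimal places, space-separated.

-1.309 2.120 1.006

θ = κ·ℓ = 0.6902 × 3.4392 = 2.37374 rad
ρ = (1 − cos θ)/κ = (1 − -0.71940)/0.6902 = 2.49116
z = sin θ / κ = 0.69460/0.6902 = 1.00637
x = ρ cos φ = 2.49116 × cos(121.69°) = -1.30867
y = ρ sin φ = 2.49116 × sin(121.69°) = 2.11974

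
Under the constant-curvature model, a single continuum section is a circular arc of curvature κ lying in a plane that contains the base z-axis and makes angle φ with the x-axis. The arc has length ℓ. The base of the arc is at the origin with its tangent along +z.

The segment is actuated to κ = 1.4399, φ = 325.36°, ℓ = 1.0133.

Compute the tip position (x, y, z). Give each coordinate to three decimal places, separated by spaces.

0.508 -0.351 0.690

θ = κ·ℓ = 1.4399 × 1.0133 = 1.45905 rad
ρ = (1 − cos θ)/κ = (1 − 0.11151)/1.4399 = 0.61705
z = sin θ / κ = 0.99376/1.4399 = 0.69016
x = ρ cos φ = 0.61705 × cos(325.36°) = 0.50767
y = ρ sin φ = 0.61705 × sin(325.36°) = -0.35074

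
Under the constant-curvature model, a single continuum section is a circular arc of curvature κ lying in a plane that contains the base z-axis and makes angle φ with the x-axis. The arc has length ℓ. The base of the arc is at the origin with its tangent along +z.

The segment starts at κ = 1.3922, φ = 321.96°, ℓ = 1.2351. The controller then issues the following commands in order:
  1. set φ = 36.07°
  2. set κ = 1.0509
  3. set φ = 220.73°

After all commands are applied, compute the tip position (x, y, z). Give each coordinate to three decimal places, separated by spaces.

-0.527 -0.454 0.916

initial: κ=1.3922, φ=321.96°, ℓ=1.2351
cmd 1: set φ=36.07° → (κ,φ,ℓ)=(1.3922,36.07°,1.2351) → tip=(0.6666,0.4856,0.7104)
cmd 2: set κ=1.0509 → (κ,φ,ℓ)=(1.0509,36.07°,1.2351) → tip=(0.5619,0.4093,0.9164)
cmd 3: set φ=220.73° → (κ,φ,ℓ)=(1.0509,220.73°,1.2351) → tip=(-0.5268,-0.4536,0.9164)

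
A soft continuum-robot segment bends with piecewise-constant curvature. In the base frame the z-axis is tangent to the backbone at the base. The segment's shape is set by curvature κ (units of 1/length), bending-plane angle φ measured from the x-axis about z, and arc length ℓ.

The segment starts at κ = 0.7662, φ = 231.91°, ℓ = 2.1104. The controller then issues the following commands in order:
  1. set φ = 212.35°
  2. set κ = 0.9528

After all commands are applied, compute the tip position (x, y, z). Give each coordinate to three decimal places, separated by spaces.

initial: κ=0.7662, φ=231.91°, ℓ=2.1104
cmd 1: set φ=212.35° → (κ,φ,ℓ)=(0.7662,212.35°,2.1104) → tip=(-1.1535,-0.7306,1.3038)
cmd 2: set κ=0.9528 → (κ,φ,ℓ)=(0.9528,212.35°,2.1104) → tip=(-1.2643,-0.8008,0.9496)

-1.264 -0.801 0.950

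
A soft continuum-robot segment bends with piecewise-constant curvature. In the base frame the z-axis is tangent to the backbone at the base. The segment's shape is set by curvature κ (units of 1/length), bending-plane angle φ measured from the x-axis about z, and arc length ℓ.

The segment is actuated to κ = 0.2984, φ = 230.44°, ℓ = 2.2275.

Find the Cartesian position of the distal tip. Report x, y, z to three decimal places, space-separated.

-0.454 -0.550 2.067

θ = κ·ℓ = 0.2984 × 2.2275 = 0.66469 rad
ρ = (1 − cos θ)/κ = (1 − 0.78711)/0.2984 = 0.71344
z = sin θ / κ = 0.61681/0.2984 = 2.06706
x = ρ cos φ = 0.71344 × cos(230.44°) = -0.45438
y = ρ sin φ = 0.71344 × sin(230.44°) = -0.55003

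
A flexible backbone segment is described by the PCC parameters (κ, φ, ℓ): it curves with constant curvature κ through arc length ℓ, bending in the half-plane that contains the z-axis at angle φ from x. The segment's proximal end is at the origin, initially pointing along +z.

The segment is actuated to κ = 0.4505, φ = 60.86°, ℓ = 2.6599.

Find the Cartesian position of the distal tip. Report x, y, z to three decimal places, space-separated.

θ = κ·ℓ = 0.4505 × 2.6599 = 1.19828 rad
ρ = (1 − cos θ)/κ = (1 − 0.36396)/0.4505 = 1.41186
z = sin θ / κ = 0.93142/0.4505 = 2.06752
x = ρ cos φ = 1.41186 × cos(60.86°) = 0.68750
y = ρ sin φ = 1.41186 × sin(60.86°) = 1.23317

0.688 1.233 2.068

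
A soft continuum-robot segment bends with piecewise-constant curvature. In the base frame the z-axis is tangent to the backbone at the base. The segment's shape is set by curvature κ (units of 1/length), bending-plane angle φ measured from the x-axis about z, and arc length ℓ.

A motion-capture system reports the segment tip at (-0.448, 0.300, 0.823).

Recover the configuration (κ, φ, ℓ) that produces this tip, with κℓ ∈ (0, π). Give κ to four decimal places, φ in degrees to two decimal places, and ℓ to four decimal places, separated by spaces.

ρ = √(x²+y²) = √(-0.448² + 0.300²) = 0.53917
φ = atan2(y, x) mod 360° = atan2(0.300, -0.448) = 146.1920°
|p|² = ρ² + z² = 0.53917² + 0.823² = 0.96803
κ = 2ρ / |p|² = 2×0.53917 / 0.96803 = 1.11395
θ = 2·atan2(ρ, z) = 2·atan2(0.53917, 0.823) = 1.15994 rad
ℓ = θ/κ = 1.15994/1.11395 = 1.04129

1.1139 146.19 1.0413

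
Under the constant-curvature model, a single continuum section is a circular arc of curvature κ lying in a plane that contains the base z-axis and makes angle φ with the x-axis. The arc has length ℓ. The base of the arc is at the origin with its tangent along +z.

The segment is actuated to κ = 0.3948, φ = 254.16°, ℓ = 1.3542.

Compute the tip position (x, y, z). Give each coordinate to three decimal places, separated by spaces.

θ = κ·ℓ = 0.3948 × 1.3542 = 0.53464 rad
ρ = (1 − cos θ)/κ = (1 − 0.86045)/0.3948 = 0.35346
z = sin θ / κ = 0.50953/0.3948 = 1.29060
x = ρ cos φ = 0.35346 × cos(254.16°) = -0.09648
y = ρ sin φ = 0.35346 × sin(254.16°) = -0.34004

-0.096 -0.340 1.291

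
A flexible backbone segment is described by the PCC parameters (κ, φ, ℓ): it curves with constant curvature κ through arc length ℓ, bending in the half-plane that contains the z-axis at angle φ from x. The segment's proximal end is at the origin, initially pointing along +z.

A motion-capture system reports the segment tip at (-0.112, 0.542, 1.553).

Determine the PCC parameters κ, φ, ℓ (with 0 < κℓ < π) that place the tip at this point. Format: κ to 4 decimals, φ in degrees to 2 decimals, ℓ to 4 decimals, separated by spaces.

0.4072 101.68 1.6813

ρ = √(x²+y²) = √(-0.112² + 0.542²) = 0.55345
φ = atan2(y, x) mod 360° = atan2(0.542, -0.112) = 101.6754°
|p|² = ρ² + z² = 0.55345² + 1.553² = 2.71812
κ = 2ρ / |p|² = 2×0.55345 / 2.71812 = 0.40723
θ = 2·atan2(ρ, z) = 2·atan2(0.55345, 1.553) = 0.68469 rad
ℓ = θ/κ = 0.68469/0.40723 = 1.68132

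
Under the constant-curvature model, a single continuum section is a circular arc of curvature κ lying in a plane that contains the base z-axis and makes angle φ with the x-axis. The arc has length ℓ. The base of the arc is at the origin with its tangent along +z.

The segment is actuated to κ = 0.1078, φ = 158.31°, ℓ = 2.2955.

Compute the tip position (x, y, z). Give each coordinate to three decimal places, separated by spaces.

θ = κ·ℓ = 0.1078 × 2.2955 = 0.24745 rad
ρ = (1 − cos θ)/κ = (1 − 0.96954)/0.1078 = 0.28257
z = sin θ / κ = 0.24494/0.1078 = 2.27214
x = ρ cos φ = 0.28257 × cos(158.31°) = -0.26256
y = ρ sin φ = 0.28257 × sin(158.31°) = 0.10443

-0.263 0.104 2.272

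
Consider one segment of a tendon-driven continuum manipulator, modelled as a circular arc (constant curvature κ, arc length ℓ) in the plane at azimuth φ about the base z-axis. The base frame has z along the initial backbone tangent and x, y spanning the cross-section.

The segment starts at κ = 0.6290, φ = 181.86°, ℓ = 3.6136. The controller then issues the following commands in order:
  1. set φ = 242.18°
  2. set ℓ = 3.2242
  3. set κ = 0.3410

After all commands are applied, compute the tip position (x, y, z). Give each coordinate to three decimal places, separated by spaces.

-0.747 -1.416 2.613

initial: κ=0.6290, φ=181.86°, ℓ=3.6136
cmd 1: set φ=242.18° → (κ,φ,ℓ)=(0.6290,242.18°,3.6136) → tip=(-1.2212,-2.3142,1.2138)
cmd 2: set ℓ=3.2242 → (κ,φ,ℓ)=(0.6290,242.18°,3.2242) → tip=(-1.0695,-2.0268,1.4265)
cmd 3: set κ=0.3410 → (κ,φ,ℓ)=(0.3410,242.18°,3.2242) → tip=(-0.7471,-1.4159,2.6128)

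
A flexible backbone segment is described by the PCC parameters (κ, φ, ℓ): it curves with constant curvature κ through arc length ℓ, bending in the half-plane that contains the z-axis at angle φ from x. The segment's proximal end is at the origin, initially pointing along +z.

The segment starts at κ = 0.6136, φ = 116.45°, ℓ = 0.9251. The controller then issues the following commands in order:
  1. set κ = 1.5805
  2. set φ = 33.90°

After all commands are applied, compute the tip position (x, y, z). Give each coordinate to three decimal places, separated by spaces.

0.468 0.315 0.629

initial: κ=0.6136, φ=116.45°, ℓ=0.9251
cmd 1: set κ=1.5805 → (κ,φ,ℓ)=(1.5805,116.45°,0.9251) → tip=(-0.2513,0.5050,0.6290)
cmd 2: set φ=33.90° → (κ,φ,ℓ)=(1.5805,33.90°,0.9251) → tip=(0.4682,0.3146,0.6290)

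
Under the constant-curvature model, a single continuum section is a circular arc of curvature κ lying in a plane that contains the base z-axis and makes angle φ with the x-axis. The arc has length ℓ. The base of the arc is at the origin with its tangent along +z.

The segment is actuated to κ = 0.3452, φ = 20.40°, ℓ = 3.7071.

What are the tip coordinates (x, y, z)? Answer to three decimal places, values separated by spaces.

1.936 0.720 2.775

θ = κ·ℓ = 0.3452 × 3.7071 = 1.27969 rad
ρ = (1 − cos θ)/κ = (1 − 0.28701)/0.3452 = 2.06544
z = sin θ / κ = 0.95793/0.3452 = 2.77499
x = ρ cos φ = 2.06544 × cos(20.40°) = 1.93590
y = ρ sin φ = 2.06544 × sin(20.40°) = 0.71995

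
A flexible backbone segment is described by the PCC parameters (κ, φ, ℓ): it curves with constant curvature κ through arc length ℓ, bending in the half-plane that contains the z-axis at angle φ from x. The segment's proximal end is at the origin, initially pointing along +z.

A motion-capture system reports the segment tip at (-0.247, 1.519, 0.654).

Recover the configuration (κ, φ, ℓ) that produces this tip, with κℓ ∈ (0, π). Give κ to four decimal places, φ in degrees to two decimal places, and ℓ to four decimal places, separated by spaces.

1.1008 99.24 2.1238

ρ = √(x²+y²) = √(-0.247² + 1.519²) = 1.53895
φ = atan2(y, x) mod 360° = atan2(1.519, -0.247) = 99.2359°
|p|² = ρ² + z² = 1.53895² + 0.654² = 2.79609
κ = 2ρ / |p|² = 2×1.53895 / 2.79609 = 1.10079
θ = 2·atan2(ρ, z) = 2·atan2(1.53895, 0.654) = 2.33791 rad
ℓ = θ/κ = 2.33791/1.10079 = 2.12385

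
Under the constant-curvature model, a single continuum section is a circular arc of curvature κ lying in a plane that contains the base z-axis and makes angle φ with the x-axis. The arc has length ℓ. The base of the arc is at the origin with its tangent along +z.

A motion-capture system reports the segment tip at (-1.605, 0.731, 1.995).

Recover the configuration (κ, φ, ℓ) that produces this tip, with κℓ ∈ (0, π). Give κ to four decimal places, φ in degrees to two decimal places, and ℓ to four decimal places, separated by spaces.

ρ = √(x²+y²) = √(-1.605² + 0.731²) = 1.76363
φ = atan2(y, x) mod 360° = atan2(0.731, -1.605) = 155.5130°
|p|² = ρ² + z² = 1.76363² + 1.995² = 7.09041
κ = 2ρ / |p|² = 2×1.76363 / 7.09041 = 0.49747
θ = 2·atan2(ρ, z) = 2·atan2(1.76363, 1.995) = 1.44784 rad
ℓ = θ/κ = 1.44784/0.49747 = 2.91041

0.4975 155.51 2.9104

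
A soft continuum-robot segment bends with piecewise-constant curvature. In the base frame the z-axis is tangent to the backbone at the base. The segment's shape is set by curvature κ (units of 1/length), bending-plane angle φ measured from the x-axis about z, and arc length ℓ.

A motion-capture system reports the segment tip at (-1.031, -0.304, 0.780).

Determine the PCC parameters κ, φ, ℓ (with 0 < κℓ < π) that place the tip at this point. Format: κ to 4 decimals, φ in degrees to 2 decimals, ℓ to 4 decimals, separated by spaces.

ρ = √(x²+y²) = √(-1.031² + -0.304²) = 1.07488
φ = atan2(y, x) mod 360° = atan2(-0.304, -1.031) = 196.4286°
|p|² = ρ² + z² = 1.07488² + 0.780² = 1.76378
κ = 2ρ / |p|² = 2×1.07488 / 1.76378 = 1.21884
θ = 2·atan2(ρ, z) = 2·atan2(1.07488, 0.780) = 1.88611 rad
ℓ = θ/κ = 1.88611/1.21884 = 1.54746

1.2188 196.43 1.5475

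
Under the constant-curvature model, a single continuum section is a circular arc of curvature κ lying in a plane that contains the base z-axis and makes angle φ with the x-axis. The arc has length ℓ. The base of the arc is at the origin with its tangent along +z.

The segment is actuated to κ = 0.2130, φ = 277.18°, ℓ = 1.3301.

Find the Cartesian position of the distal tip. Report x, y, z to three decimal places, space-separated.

θ = κ·ℓ = 0.2130 × 1.3301 = 0.28331 rad
ρ = (1 − cos θ)/κ = (1 − 0.96014)/0.2130 = 0.18716
z = sin θ / κ = 0.27954/0.2130 = 1.31238
x = ρ cos φ = 0.18716 × cos(277.18°) = 0.02339
y = ρ sin φ = 0.18716 × sin(277.18°) = -0.18569

0.023 -0.186 1.312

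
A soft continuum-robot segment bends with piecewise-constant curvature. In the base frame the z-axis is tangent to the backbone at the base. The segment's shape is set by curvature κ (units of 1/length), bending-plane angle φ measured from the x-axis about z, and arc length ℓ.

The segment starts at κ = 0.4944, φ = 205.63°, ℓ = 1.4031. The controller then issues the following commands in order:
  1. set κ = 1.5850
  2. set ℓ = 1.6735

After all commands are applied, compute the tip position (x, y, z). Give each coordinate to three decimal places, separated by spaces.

initial: κ=0.4944, φ=205.63°, ℓ=1.4031
cmd 1: set κ=1.5850 → (κ,φ,ℓ)=(1.5850,205.63°,1.4031) → tip=(-0.9145,-0.4387,0.5011)
cmd 2: set ℓ=1.6735 → (κ,φ,ℓ)=(1.5850,205.63°,1.6735) → tip=(-1.0710,-0.5138,0.2964)

-1.071 -0.514 0.296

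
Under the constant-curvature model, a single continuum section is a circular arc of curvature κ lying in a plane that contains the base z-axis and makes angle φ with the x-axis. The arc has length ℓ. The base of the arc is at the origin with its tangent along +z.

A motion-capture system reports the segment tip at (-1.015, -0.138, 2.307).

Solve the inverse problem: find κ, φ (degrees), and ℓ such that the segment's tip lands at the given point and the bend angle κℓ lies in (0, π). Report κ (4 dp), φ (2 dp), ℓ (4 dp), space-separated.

ρ = √(x²+y²) = √(-1.015² + -0.138²) = 1.02434
φ = atan2(y, x) mod 360° = atan2(-0.138, -1.015) = 187.7425°
|p|² = ρ² + z² = 1.02434² + 2.307² = 6.37152
κ = 2ρ / |p|² = 2×1.02434 / 6.37152 = 0.32154
θ = 2·atan2(ρ, z) = 2·atan2(1.02434, 2.307) = 0.83573 rad
ℓ = θ/κ = 0.83573/0.32154 = 2.59917

0.3215 187.74 2.5992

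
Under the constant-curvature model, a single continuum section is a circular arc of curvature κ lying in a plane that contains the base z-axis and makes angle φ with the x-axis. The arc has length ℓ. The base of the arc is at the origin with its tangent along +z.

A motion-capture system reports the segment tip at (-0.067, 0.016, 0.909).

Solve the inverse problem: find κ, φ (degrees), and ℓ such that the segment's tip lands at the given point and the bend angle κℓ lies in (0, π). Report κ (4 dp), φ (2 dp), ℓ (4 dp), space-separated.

ρ = √(x²+y²) = √(-0.067² + 0.016²) = 0.06888
φ = atan2(y, x) mod 360° = atan2(0.016, -0.067) = 166.5690°
|p|² = ρ² + z² = 0.06888² + 0.909² = 0.83103
κ = 2ρ / |p|² = 2×0.06888 / 0.83103 = 0.16578
θ = 2·atan2(ρ, z) = 2·atan2(0.06888, 0.909) = 0.15127 rad
ℓ = θ/κ = 0.15127/0.16578 = 0.91248

0.1658 166.57 0.9125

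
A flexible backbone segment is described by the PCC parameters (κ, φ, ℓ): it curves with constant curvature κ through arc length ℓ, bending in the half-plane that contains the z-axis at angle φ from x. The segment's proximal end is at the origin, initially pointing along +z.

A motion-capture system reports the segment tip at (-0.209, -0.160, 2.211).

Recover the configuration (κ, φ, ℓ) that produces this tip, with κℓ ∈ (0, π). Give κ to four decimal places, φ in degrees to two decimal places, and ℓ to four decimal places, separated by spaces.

0.1062 217.44 2.2318

ρ = √(x²+y²) = √(-0.209² + -0.160²) = 0.26321
φ = atan2(y, x) mod 360° = atan2(-0.160, -0.209) = 217.4359°
|p|² = ρ² + z² = 0.26321² + 2.211² = 4.95780
κ = 2ρ / |p|² = 2×0.26321 / 4.95780 = 0.10618
θ = 2·atan2(ρ, z) = 2·atan2(0.26321, 2.211) = 0.23698 rad
ℓ = θ/κ = 0.23698/0.10618 = 2.23183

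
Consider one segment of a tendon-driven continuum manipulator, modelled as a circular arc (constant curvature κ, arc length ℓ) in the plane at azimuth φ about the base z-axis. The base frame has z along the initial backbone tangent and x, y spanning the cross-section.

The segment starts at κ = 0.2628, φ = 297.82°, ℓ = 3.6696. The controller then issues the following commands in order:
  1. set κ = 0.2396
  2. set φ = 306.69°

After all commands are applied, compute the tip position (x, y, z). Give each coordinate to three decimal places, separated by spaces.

0.903 -1.212 3.215

initial: κ=0.2628, φ=297.82°, ℓ=3.6696
cmd 1: set κ=0.2396 → (κ,φ,ℓ)=(0.2396,297.82°,3.6696) → tip=(0.7056,-1.3372,3.2147)
cmd 2: set φ=306.69° → (κ,φ,ℓ)=(0.2396,306.69°,3.6696) → tip=(0.9034,-1.2124,3.2147)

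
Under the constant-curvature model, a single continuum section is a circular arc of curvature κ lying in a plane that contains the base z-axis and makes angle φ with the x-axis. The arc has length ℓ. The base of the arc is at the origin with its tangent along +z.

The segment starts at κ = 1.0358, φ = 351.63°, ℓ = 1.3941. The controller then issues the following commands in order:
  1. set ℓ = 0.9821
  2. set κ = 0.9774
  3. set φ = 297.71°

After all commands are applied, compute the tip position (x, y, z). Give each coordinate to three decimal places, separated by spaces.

initial: κ=1.0358, φ=351.63°, ℓ=1.3941
cmd 1: set ℓ=0.9821 → (κ,φ,ℓ)=(1.0358,351.63°,0.9821) → tip=(0.4530,-0.0667,0.8213)
cmd 2: set κ=0.9774 → (κ,φ,ℓ)=(0.9774,351.63°,0.9821) → tip=(0.4316,-0.0635,0.8381)
cmd 3: set φ=297.71° → (κ,φ,ℓ)=(0.9774,297.71°,0.9821) → tip=(0.2029,-0.3862,0.8381)

0.203 -0.386 0.838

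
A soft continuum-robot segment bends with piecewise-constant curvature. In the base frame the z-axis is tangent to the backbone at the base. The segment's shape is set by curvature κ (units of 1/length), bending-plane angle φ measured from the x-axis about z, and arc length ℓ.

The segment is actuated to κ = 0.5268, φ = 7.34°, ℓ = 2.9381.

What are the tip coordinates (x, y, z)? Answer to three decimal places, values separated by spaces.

θ = κ·ℓ = 0.5268 × 2.9381 = 1.54779 rad
ρ = (1 − cos θ)/κ = (1 − 0.02300)/0.5268 = 1.85459
z = sin θ / κ = 0.99974/0.5268 = 1.89775
x = ρ cos φ = 1.85459 × cos(7.34°) = 1.83939
y = ρ sin φ = 1.85459 × sin(7.34°) = 0.23694

1.839 0.237 1.898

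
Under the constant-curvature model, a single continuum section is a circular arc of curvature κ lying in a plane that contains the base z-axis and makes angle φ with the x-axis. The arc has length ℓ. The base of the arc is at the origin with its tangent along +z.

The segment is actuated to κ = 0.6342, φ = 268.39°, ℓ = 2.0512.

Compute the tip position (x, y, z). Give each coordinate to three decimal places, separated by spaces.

-0.032 -1.156 1.520

θ = κ·ℓ = 0.6342 × 2.0512 = 1.30087 rad
ρ = (1 − cos θ)/κ = (1 − 0.26666)/0.6342 = 1.15632
z = sin θ / κ = 0.96379/0.6342 = 1.51970
x = ρ cos φ = 1.15632 × cos(268.39°) = -0.03249
y = ρ sin φ = 1.15632 × sin(268.39°) = -1.15587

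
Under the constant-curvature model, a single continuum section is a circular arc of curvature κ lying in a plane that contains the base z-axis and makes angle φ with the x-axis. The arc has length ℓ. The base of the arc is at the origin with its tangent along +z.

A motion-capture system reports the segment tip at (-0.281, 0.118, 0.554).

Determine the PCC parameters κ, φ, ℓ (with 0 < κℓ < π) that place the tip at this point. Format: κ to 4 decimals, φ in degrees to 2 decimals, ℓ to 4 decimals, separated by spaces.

1.5246 157.22 0.6598

ρ = √(x²+y²) = √(-0.281² + 0.118²) = 0.30477
φ = atan2(y, x) mod 360° = atan2(0.118, -0.281) = 157.2211°
|p|² = ρ² + z² = 0.30477² + 0.554² = 0.39980
κ = 2ρ / |p|² = 2×0.30477 / 0.39980 = 1.52461
θ = 2·atan2(ρ, z) = 2·atan2(0.30477, 0.554) = 1.00588 rad
ℓ = θ/κ = 1.00588/1.52461 = 0.65976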